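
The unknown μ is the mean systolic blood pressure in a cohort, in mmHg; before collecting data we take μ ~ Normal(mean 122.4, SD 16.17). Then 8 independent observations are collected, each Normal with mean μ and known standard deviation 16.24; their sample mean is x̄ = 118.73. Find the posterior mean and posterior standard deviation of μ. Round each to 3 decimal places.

Posterior mean ≈ 119.141; posterior SD ≈ 5.411

Prior precision 1/τ₀² = 1/16.17² = 0.00382455; data precision n/σ² = 8/16.24² = 0.0303332.
Posterior precision = 0.00382455 + 0.0303332 = 0.0341577, giving posterior SD = 1/√0.0341577 = 5.411.
Posterior mean = (0.00382455·122.4 + 0.0303332·118.73) / 0.0341577 = 119.141.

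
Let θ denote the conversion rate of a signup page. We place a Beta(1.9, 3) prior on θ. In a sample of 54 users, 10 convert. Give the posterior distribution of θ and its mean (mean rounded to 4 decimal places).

Observing 10 successes and 44 failures updates Beta(1.9, 3) by adding the success and failure counts to the two shape parameters: α = 1.9+10 = 11.9, β = 3+44 = 47.
E[θ | data] = 11.9/(11.9+47) = 0.2020.

Posterior: Beta(11.9, 47); mean ≈ 0.2020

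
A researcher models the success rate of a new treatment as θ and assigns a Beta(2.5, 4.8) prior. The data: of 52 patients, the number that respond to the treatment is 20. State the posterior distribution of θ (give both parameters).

Posterior: Beta(22.5, 36.8)

The binomial likelihood is conjugate to the Beta prior: with 20 successes and 32 failures, the posterior is Beta(2.5+20, 4.8+32) = Beta(22.5, 36.8).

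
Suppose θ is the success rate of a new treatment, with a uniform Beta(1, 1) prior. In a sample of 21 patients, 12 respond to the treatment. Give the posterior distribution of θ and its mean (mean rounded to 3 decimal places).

Posterior: Beta(13, 10); mean ≈ 0.565

The binomial likelihood is conjugate to the Beta prior: with 12 successes and 9 failures, the posterior is Beta(1+12, 1+9) = Beta(13, 10).
E[θ | data] = 13/(13+10) = 0.565.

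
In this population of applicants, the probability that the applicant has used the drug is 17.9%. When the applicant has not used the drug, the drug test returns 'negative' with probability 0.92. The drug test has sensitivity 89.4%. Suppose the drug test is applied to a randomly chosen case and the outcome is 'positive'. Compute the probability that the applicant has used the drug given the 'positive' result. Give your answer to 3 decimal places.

Write H for 'the applicant has used the drug'. Prior odds H:¬H = 0.179/0.821 = 0.21803. For the 'positive' outcome, the likelihood ratio is 0.894/0.08 = 11.175.
Posterior odds = 0.21803 × 11.175 = 2.4364, so P(H|E) = 2.4364/(1+2.4364) = 0.709.

P(H | E) ≈ 0.709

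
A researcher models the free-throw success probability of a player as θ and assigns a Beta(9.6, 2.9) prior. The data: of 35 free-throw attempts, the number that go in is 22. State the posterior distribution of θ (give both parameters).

Observing 22 successes and 13 failures updates Beta(9.6, 2.9) by adding the success and failure counts to the two shape parameters: α = 9.6+22 = 31.6, β = 2.9+13 = 15.9.

Posterior: Beta(31.6, 15.9)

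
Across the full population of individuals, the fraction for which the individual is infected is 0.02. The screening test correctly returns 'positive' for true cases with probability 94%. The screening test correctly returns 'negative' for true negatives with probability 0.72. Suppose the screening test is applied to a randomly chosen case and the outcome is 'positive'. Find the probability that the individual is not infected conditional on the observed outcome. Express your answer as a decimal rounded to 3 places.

P(¬H | E) ≈ 0.936

Write H for 'the individual is infected'. Prior odds H:¬H = 0.02/0.98 = 0.020408. For the 'positive' outcome, the likelihood ratio is 0.94/0.28 = 3.3571.
Posterior odds = 0.020408 × 3.3571 = 0.068513, so P(H|E) = 0.068513/(1+0.068513) = 0.064. Then P(¬H|E) = 1 − 0.064 = 0.936.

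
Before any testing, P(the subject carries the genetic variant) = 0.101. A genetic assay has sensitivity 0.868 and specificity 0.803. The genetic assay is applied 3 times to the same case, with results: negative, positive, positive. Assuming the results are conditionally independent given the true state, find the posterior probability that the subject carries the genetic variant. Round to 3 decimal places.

With H the event that the subject carries the genetic variant, the joint likelihood of the observed sequence is P(data|H) = 0.132·0.868·0.868 = 0.099452 and P(data|¬H) = 0.803·0.197·0.197 = 0.031164.
Bayes: P(H|data) = 0.101·0.099452 / (0.101·0.099452 + 0.899·0.031164) = 0.010045/0.038061 = 0.2639.

Posterior P(H) ≈ 0.264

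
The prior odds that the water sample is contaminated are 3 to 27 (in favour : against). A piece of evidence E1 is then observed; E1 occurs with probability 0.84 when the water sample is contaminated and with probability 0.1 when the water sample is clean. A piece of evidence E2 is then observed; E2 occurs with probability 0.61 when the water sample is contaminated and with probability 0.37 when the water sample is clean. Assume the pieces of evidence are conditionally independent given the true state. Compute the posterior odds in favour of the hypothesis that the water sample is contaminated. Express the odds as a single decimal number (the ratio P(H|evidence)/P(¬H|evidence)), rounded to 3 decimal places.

Prior odds = 3/27 = 0.11111. In log-odds, ln(0.11111) = -2.1972.
Add log likelihood ratios: ln(8.4000) + ln(1.6486) = 2.6282.
Posterior log-odds = 0.43096, so posterior odds = exp(0.43096) = 1.5387.

Posterior odds ≈ 1.539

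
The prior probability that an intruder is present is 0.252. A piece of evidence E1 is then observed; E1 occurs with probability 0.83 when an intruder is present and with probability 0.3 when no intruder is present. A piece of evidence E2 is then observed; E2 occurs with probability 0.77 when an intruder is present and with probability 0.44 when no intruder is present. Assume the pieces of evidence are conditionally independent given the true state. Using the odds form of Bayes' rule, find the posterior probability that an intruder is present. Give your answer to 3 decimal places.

Posterior probability ≈ 0.620

Prior odds = 0.252/(1−0.252) = 0.33690.
Likelihood ratio for E1 = 0.83/0.3 = 2.7667.
Likelihood ratio for E2 = 0.77/0.44 = 1.7500.
Posterior odds = prior odds × LR₁ × LR₂ = 1.6311.
Posterior probability = odds/(1+odds) = 1.6311/2.6311 = 0.620.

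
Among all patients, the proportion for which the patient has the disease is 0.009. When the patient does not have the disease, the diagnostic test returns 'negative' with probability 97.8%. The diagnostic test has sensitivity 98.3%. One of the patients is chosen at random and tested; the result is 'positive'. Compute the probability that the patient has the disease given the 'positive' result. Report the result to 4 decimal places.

Let H be the event that the patient has the disease. P(H) = 0.009, so P(¬H) = 0.991. With E the 'positive' result, P(E|H) = 0.983 and P(E|¬H) = 0.022.
P(E) = 0.983·0.009 + 0.022·0.991 = 0.0088470 + 0.021802 = 0.030649.
By Bayes' theorem, P(H|E) = 0.0088470 / 0.030649 = 0.2887.

P(H | E) ≈ 0.2887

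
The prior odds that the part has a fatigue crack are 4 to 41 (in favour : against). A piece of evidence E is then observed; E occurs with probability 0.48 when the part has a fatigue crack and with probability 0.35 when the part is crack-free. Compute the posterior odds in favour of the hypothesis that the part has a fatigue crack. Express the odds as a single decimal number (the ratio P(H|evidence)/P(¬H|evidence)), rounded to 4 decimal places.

Posterior odds ≈ 0.1338

Prior odds = 4/41 = 0.097561. In log-odds, ln(0.097561) = -2.3273.
Add log likelihood ratio: ln(1.3714) = 0.31585.
Posterior log-odds = -2.0114, so posterior odds = exp(-2.0114) = 0.13380.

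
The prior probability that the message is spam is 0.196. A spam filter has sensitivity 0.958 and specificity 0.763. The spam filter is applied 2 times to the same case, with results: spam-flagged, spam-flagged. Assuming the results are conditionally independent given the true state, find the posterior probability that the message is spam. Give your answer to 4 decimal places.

Posterior P(H) ≈ 0.7993

With H the event that the message is spam, the joint likelihood of the observed sequence is P(data|H) = 0.958·0.958 = 0.91776 and P(data|¬H) = 0.237·0.237 = 0.056169.
Bayes: P(H|data) = 0.196·0.91776 / (0.196·0.91776 + 0.804·0.056169) = 0.17988/0.22504 = 0.7993.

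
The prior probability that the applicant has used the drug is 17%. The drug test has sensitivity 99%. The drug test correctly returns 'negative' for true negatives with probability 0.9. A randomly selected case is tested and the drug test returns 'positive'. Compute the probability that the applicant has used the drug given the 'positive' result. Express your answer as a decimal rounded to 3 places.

P(H | E) ≈ 0.670

Write H for 'the applicant has used the drug'. Prior odds H:¬H = 0.17/0.83 = 0.20482. For the 'positive' outcome, the likelihood ratio is 0.99/0.1 = 9.9000.
Posterior odds = 0.20482 × 9.9000 = 2.0277, so P(H|E) = 2.0277/(1+2.0277) = 0.670.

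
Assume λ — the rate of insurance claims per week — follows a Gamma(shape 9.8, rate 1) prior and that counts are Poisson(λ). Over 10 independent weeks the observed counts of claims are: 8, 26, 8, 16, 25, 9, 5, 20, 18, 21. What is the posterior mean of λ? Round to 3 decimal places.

Posterior mean ≈ 15.073

The Poisson likelihood adds the total count to the shape and the number of exposure periods to the rate. Here ∑xᵢ = 156 and n = 10, so shape 9.8→165.8 and rate 1→11.
E[λ | data] = 165.8/11 = 15.073.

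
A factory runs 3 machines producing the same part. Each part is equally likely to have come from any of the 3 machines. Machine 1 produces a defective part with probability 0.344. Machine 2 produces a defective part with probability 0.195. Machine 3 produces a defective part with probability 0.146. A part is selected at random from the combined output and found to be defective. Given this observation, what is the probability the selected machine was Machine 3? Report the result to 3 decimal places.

Tabulate prior·likelihood by source: [1] prior 0.333333, lik 0.344, product 0.1147; [2] prior 0.333333, lik 0.195, product 0.06500; [3] prior 0.333333, lik 0.146, product 0.04867.
Normalizing constant = 0.22833; the posterior for Machine 3 is its product over the sum, 0.04867/0.22833 = 0.213.

Posterior probability ≈ 0.213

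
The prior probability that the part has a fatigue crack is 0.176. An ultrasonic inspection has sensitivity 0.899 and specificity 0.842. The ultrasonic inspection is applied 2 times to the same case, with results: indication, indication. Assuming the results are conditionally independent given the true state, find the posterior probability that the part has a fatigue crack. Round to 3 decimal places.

Posterior P(H) ≈ 0.874

Let H be the event that the part has a fatigue crack; start with P(H) = 0.176. P('indication'|H) = 0.899, P('indication'|¬H) = 0.158.
Update on result 1 ('indication'): P(H) ← 0.899·0.1760 / (0.899·0.1760 + 0.158·0.8240) = 0.15822/0.28842 = 0.5486.
Update on result 2 ('indication'): P(H) ← 0.899·0.5486 / (0.899·0.5486 + 0.158·0.4514) = 0.49319/0.56451 = 0.8737.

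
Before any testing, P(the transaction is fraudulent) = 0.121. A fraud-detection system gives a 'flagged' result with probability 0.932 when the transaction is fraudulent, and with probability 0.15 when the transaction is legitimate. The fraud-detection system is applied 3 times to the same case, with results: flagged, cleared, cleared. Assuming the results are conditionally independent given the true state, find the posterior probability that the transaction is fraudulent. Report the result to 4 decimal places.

Posterior P(H) ≈ 0.0054

Let H be the event that the transaction is fraudulent; start with P(H) = 0.121. P('flagged'|H) = 0.932, P('flagged'|¬H) = 0.15.
Update on result 1 ('flagged'): P(H) ← 0.932·0.1210 / (0.932·0.1210 + 0.15·0.8790) = 0.11277/0.24462 = 0.4610.
Update on result 2 ('cleared'): P(H) ← 0.068·0.4610 / (0.068·0.4610 + 0.85·0.5390) = 0.031348/0.48949 = 0.0640.
Update on result 3 ('cleared'): P(H) ← 0.068·0.0640 / (0.068·0.0640 + 0.85·0.9360) = 0.0043549/0.79992 = 0.0054.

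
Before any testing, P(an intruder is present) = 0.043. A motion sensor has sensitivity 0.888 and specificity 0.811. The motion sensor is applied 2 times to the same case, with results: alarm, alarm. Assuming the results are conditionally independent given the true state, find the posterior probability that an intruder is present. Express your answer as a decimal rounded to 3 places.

Let H be the event that an intruder is present; start with P(H) = 0.043. P('alarm'|H) = 0.888, P('alarm'|¬H) = 0.189.
Update on result 1 ('alarm'): P(H) ← 0.888·0.0430 / (0.888·0.0430 + 0.189·0.9570) = 0.038184/0.21906 = 0.1743.
Update on result 2 ('alarm'): P(H) ← 0.888·0.1743 / (0.888·0.1743 + 0.189·0.8257) = 0.15479/0.31084 = 0.4980.

Posterior P(H) ≈ 0.498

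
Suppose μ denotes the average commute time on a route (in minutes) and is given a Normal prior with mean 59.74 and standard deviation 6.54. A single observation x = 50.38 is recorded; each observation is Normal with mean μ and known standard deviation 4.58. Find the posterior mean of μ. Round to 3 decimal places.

Posterior mean ≈ 53.460

With known σ, the Normal prior is conjugate. Weight on the data is w = (n/σ²)/(n/σ² + 1/τ₀²) = 0.0476726/(0.0476726+0.0233800) = 0.67095.
Posterior mean = w·x̄ + (1−w)·μ₀ = 0.67095·50.38 + 0.32905·59.74 = 53.460.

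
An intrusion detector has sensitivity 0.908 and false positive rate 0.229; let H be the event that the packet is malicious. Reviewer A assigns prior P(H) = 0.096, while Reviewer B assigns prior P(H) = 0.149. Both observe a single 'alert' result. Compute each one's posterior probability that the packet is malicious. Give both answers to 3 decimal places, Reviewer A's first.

Reviewer A: 0.296; Reviewer B: 0.410

The likelihood ratio for an 'alert' result is 0.908/0.229 = 3.9651.
Reviewer A: prior odds 0.096/0.904 = 0.10619; posterior odds 0.42107; posterior probability 0.296.
Reviewer B: prior odds 0.149/0.851 = 0.17509; posterior odds 0.69424; posterior probability 0.410.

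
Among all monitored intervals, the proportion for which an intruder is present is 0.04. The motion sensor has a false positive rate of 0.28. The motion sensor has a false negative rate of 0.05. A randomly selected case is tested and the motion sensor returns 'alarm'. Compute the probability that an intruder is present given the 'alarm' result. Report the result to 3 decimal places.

P(H | E) ≈ 0.124

Write H for 'an intruder is present'. Prior odds H:¬H = 0.04/0.96 = 0.041667. For the 'alarm' outcome, the likelihood ratio is 0.95/0.28 = 3.3929.
Posterior odds = 0.041667 × 3.3929 = 0.14137, so P(H|E) = 0.14137/(1+0.14137) = 0.124.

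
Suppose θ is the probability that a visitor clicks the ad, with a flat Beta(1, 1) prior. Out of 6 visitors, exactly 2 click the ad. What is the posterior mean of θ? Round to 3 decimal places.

Observing 2 successes and 4 failures updates Beta(1, 1) by adding the success and failure counts to the two shape parameters: α = 1+2 = 3, β = 1+4 = 5.
E[θ | data] = 3/(3+5) = 0.375.

Posterior mean ≈ 0.375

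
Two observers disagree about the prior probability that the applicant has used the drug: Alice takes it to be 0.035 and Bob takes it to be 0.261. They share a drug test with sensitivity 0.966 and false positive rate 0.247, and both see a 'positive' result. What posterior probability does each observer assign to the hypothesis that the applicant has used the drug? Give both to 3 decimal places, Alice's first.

Alice: 0.124; Bob: 0.580

P('+'|H) = 0.966, P('+'|¬H) = 0.247.
Alice: numerator 0.966·0.035 = 0.033810; evidence = 0.033810+0.247·0.965 = 0.27216; posterior = 0.124.
Bob: numerator 0.966·0.261 = 0.25213; evidence = 0.25213+0.247·0.739 = 0.43466; posterior = 0.580.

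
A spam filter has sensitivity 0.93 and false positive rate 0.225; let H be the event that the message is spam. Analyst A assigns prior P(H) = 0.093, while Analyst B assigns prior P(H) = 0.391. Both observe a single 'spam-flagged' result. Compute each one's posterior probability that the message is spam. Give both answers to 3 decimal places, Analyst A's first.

The likelihood ratio for a 'spam-flagged' result is 0.93/0.225 = 4.1333.
Analyst A: prior odds 0.093/0.907 = 0.10254; posterior odds 0.42381; posterior probability 0.298.
Analyst B: prior odds 0.391/0.609 = 0.64204; posterior odds 2.6537; posterior probability 0.726.

Analyst A: 0.298; Analyst B: 0.726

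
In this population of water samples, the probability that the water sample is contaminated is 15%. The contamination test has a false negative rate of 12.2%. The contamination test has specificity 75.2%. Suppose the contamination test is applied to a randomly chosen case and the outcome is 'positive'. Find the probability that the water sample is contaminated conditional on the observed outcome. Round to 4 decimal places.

P(H | E) ≈ 0.3845

Write H for 'the water sample is contaminated'. Prior odds H:¬H = 0.15/0.85 = 0.17647. For the 'positive' outcome, the likelihood ratio is 0.878/0.248 = 3.5403.
Posterior odds = 0.17647 × 3.5403 = 0.62476, so P(H|E) = 0.62476/(1+0.62476) = 0.3845.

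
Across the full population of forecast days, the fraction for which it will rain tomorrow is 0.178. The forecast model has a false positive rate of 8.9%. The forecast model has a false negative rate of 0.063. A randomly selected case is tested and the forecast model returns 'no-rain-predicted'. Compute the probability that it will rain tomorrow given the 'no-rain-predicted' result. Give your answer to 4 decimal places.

Write H for 'it will rain tomorrow'. Prior odds H:¬H = 0.178/0.822 = 0.21655. For the 'no-rain-predicted' outcome, the likelihood ratio is 0.063/0.911 = 0.069155.
Posterior odds = 0.21655 × 0.069155 = 0.014975, so P(H|E) = 0.014975/(1+0.014975) = 0.0148.

P(H | E) ≈ 0.0148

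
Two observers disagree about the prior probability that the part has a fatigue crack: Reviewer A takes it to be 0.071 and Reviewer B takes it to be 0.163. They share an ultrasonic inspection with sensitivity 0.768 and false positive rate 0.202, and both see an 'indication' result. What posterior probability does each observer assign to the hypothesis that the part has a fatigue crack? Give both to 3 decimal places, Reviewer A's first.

The likelihood ratio for an 'indication' result is 0.768/0.202 = 3.8020.
Reviewer A: prior odds 0.071/0.929 = 0.076426; posterior odds 0.29057; posterior probability 0.225.
Reviewer B: prior odds 0.163/0.837 = 0.19474; posterior odds 0.74041; posterior probability 0.425.

Reviewer A: 0.225; Reviewer B: 0.425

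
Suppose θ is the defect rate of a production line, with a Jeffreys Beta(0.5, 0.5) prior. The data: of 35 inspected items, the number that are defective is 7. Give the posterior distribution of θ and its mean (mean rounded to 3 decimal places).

Posterior: Beta(7.5, 28.5); mean ≈ 0.208

The binomial likelihood is conjugate to the Beta prior: with 7 successes and 28 failures, the posterior is Beta(0.5+7, 0.5+28) = Beta(7.5, 28.5).
Posterior mean = α/(α+β) = 7.5/36 = 0.208.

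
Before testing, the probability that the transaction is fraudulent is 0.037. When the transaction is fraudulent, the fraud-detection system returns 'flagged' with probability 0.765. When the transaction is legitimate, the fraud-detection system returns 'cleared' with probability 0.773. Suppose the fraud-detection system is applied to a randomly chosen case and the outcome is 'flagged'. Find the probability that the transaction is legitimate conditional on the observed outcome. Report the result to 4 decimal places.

P(¬H | E) ≈ 0.8854

Let H be the event that the transaction is fraudulent. P(H) = 0.037, so P(¬H) = 0.963. With E the 'flagged' result, P(E|H) = 0.765 and P(E|¬H) = 0.227.
P(E) = 0.765·0.037 + 0.227·0.963 = 0.028305 + 0.21860 = 0.24691.
By Bayes' theorem, P(H|E) = 0.028305 / 0.24691 = 0.1146. Hence P(¬H|E) = 1 − 0.1146 = 0.8854.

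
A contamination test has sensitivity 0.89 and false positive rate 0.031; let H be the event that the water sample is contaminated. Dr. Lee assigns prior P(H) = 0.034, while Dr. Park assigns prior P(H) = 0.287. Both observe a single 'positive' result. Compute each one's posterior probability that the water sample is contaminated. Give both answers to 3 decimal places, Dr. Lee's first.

P('+'|H) = 0.89, P('+'|¬H) = 0.031.
Dr. Lee: numerator 0.89·0.034 = 0.030260; evidence = 0.030260+0.031·0.966 = 0.060206; posterior = 0.503.
Dr. Park: numerator 0.89·0.287 = 0.25543; evidence = 0.25543+0.031·0.713 = 0.27753; posterior = 0.920.

Dr. Lee: 0.503; Dr. Park: 0.920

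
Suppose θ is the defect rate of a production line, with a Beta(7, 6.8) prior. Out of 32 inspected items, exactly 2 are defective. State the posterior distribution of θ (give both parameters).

Observing 2 successes and 30 failures updates Beta(7, 6.8) by adding the success and failure counts to the two shape parameters: α = 7+2 = 9, β = 6.8+30 = 36.8.

Posterior: Beta(9, 36.8)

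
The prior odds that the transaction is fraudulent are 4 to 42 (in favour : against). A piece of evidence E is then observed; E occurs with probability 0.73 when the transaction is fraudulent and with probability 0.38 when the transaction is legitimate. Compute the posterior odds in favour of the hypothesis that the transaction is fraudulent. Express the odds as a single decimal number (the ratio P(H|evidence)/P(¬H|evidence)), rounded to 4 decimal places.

Posterior odds ≈ 0.1830

Prior odds = 4/42 = 0.095238. In log-odds, ln(0.095238) = -2.3514.
Add log likelihood ratio: ln(1.9211) = 0.65287.
Posterior log-odds = -1.6985, so posterior odds = exp(-1.6985) = 0.18296.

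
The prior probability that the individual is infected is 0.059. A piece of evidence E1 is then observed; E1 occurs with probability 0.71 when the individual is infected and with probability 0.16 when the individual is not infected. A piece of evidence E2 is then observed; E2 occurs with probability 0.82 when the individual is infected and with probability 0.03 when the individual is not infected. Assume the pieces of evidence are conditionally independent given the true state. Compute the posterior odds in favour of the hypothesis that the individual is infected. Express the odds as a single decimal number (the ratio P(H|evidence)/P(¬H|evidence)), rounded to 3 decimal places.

Posterior odds ≈ 7.605

Prior odds = 0.059/(1−0.059) = 0.062699. In log-odds, ln(0.062699) = -2.7694.
Add log likelihood ratios: ln(4.4375) + ln(27.333) = 4.7982.
Posterior log-odds = 2.0288, so posterior odds = exp(2.0288) = 7.6049.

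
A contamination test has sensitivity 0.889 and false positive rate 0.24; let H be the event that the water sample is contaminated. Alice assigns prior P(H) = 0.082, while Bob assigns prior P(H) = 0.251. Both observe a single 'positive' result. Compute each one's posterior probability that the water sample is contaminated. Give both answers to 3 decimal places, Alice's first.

The likelihood ratio for a 'positive' result is 0.889/0.24 = 3.7042.
Alice: prior odds 0.082/0.918 = 0.089325; posterior odds 0.33087; posterior probability 0.249.
Bob: prior odds 0.251/0.749 = 0.33511; posterior odds 1.2413; posterior probability 0.554.

Alice: 0.249; Bob: 0.554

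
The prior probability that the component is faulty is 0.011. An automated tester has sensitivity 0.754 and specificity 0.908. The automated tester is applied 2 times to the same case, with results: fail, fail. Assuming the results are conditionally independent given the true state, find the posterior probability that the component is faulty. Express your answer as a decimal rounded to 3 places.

Posterior P(H) ≈ 0.428

With H the event that the component is faulty, the joint likelihood of the observed sequence is P(data|H) = 0.754·0.754 = 0.56852 and P(data|¬H) = 0.092·0.092 = 0.0084640.
Bayes: P(H|data) = 0.011·0.56852 / (0.011·0.56852 + 0.989·0.0084640) = 0.0062537/0.014625 = 0.4276.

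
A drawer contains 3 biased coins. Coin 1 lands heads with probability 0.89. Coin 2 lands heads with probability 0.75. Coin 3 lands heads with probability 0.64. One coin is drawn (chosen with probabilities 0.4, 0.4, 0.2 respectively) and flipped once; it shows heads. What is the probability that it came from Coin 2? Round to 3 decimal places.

P(heads|C1) = 0.89; P(heads|C2) = 0.75; P(heads|C3) = 0.64.
Prior × likelihood for each source: 0.4·0.89=0.3560, 0.4·0.75=0.3000, 0.2·0.64=0.1280. Summing gives P(heads) = 0.78400.
P(Coin 2 | heads) = 0.3000 / 0.78400 = 0.383.

Posterior probability ≈ 0.383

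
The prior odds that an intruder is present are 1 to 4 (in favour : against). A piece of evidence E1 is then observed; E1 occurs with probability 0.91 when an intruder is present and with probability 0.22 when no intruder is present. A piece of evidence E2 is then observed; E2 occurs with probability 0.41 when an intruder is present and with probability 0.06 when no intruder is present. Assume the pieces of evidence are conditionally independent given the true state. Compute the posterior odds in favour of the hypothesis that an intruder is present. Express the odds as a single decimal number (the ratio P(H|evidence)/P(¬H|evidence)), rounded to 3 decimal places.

Posterior odds ≈ 7.066

Prior odds = 1/4 = 0.25000. In log-odds, ln(0.25000) = -1.3863.
Add log likelihood ratios: ln(4.1364) + ln(6.8333) = 3.3416.
Posterior log-odds = 1.9553, so posterior odds = exp(1.9553) = 7.0663.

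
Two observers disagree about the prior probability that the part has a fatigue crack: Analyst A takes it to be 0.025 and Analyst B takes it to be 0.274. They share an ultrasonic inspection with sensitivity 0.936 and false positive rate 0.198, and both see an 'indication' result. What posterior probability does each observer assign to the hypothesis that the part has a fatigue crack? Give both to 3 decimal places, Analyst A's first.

The likelihood ratio for an 'indication' result is 0.936/0.198 = 4.7273.
Analyst A: prior odds 0.025/0.975 = 0.025641; posterior odds 0.12121; posterior probability 0.108.
Analyst B: prior odds 0.274/0.726 = 0.37741; posterior odds 1.7841; posterior probability 0.641.

Analyst A: 0.108; Analyst B: 0.641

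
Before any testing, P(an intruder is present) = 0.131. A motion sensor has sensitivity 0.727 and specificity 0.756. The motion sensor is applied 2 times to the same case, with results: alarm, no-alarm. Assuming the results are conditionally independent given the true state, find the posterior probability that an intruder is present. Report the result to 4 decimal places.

With H the event that an intruder is present, the joint likelihood of the observed sequence is P(data|H) = 0.727·0.273 = 0.19847 and P(data|¬H) = 0.244·0.756 = 0.18446.
Bayes: P(H|data) = 0.131·0.19847 / (0.131·0.19847 + 0.869·0.18446) = 0.026000/0.18630 = 0.1396.

Posterior P(H) ≈ 0.1396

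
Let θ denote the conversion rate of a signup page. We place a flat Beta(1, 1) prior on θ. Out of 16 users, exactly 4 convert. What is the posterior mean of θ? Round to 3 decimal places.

The binomial likelihood is conjugate to the Beta prior: with 4 successes and 12 failures, the posterior is Beta(1+4, 1+12) = Beta(5, 13).
E[θ | data] = 5/(5+13) = 0.278.

Posterior mean ≈ 0.278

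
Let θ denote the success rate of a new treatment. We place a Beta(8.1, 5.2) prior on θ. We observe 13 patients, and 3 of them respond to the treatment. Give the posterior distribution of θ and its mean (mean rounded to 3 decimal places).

Posterior: Beta(11.1, 15.2); mean ≈ 0.422

The binomial likelihood is conjugate to the Beta prior: with 3 successes and 10 failures, the posterior is Beta(8.1+3, 5.2+10) = Beta(11.1, 15.2).
E[θ | data] = 11.1/(11.1+15.2) = 0.422.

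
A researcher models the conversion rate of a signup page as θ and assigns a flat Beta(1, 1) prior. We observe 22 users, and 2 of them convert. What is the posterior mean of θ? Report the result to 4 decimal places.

The binomial likelihood is conjugate to the Beta prior: with 2 successes and 20 failures, the posterior is Beta(1+2, 1+20) = Beta(3, 21).
Posterior mean = α/(α+β) = 3/24 = 0.1250.

Posterior mean ≈ 0.1250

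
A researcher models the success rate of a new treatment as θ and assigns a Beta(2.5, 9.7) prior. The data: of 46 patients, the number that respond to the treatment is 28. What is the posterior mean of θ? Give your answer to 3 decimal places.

Posterior mean ≈ 0.524

The binomial likelihood is conjugate to the Beta prior: with 28 successes and 18 failures, the posterior is Beta(2.5+28, 9.7+18) = Beta(30.5, 27.7).
Posterior mean = α/(α+β) = 30.5/58.2 = 0.524.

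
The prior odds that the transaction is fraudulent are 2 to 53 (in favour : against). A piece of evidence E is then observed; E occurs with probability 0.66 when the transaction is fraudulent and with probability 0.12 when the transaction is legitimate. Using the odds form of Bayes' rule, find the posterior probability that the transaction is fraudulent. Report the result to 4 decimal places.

Prior odds = 2/53 = 0.037736.
Likelihood ratio for E = 0.66/0.12 = 5.5000.
Posterior odds = prior odds × LR = 0.20755.
Posterior probability = odds/(1+odds) = 0.20755/1.2075 = 0.1719.

Posterior probability ≈ 0.1719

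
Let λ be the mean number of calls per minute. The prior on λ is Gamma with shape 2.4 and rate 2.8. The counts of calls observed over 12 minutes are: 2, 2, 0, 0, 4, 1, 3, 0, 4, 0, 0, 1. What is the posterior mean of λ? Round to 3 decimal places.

Total count ∑xᵢ = 17 over n = 12 minutes.
Gamma is conjugate to the Poisson likelihood: posterior is Gamma(shape = 2.4+17 = 19.4, rate = 2.8+12 = 14.8).
Posterior mean = shape/rate = 19.4/14.8 = 1.311.

Posterior mean ≈ 1.311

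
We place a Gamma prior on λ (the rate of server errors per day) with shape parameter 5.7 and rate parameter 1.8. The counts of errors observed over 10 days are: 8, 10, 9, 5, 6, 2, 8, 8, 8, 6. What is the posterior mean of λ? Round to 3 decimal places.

Posterior mean ≈ 6.415

The Poisson likelihood adds the total count to the shape and the number of exposure periods to the rate. Here ∑xᵢ = 70 and n = 10, so shape 5.7→75.7 and rate 1.8→11.8.
Posterior mean = shape/rate = 75.7/11.8 = 6.415.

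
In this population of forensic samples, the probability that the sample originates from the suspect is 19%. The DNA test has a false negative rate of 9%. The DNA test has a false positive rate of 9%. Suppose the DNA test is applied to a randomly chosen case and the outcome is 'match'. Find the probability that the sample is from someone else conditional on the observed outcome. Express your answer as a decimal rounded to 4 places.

P(¬H | E) ≈ 0.2966

Write H for 'the sample originates from the suspect'. Prior odds H:¬H = 0.19/0.81 = 0.23457. For the 'match' outcome, the likelihood ratio is 0.91/0.09 = 10.111.
Posterior odds = 0.23457 × 10.111 = 2.3717, so P(H|E) = 2.3717/(1+2.3717) = 0.7034. Then P(¬H|E) = 1 − 0.7034 = 0.2966.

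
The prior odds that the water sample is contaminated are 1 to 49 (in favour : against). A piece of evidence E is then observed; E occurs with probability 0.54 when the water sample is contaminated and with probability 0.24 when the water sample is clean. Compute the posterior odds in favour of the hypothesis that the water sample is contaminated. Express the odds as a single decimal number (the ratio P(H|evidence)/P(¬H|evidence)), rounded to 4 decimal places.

Posterior odds ≈ 0.0459

Prior odds = 1/49 = 0.020408. In log-odds, ln(0.020408) = -3.8918.
Add log likelihood ratio: ln(2.2500) = 0.81093.
Posterior log-odds = -3.0809, so posterior odds = exp(-3.0809) = 0.045918.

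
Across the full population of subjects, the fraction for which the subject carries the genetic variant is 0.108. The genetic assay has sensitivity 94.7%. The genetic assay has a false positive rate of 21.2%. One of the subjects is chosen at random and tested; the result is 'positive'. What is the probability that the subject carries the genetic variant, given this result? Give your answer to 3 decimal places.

P(H | E) ≈ 0.351

Let H be the event that the subject carries the genetic variant. P(H) = 0.108, so P(¬H) = 0.892. With E the 'positive' result, P(E|H) = 0.947 and P(E|¬H) = 0.212.
P(E) = 0.947·0.108 + 0.212·0.892 = 0.10228 + 0.18910 = 0.29138.
By Bayes' theorem, P(H|E) = 0.10228 / 0.29138 = 0.351.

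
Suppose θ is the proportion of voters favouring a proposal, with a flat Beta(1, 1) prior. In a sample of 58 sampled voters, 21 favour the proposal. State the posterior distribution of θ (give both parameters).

Observing 21 successes and 37 failures updates Beta(1, 1) by adding the success and failure counts to the two shape parameters: α = 1+21 = 22, β = 1+37 = 38.

Posterior: Beta(22, 38)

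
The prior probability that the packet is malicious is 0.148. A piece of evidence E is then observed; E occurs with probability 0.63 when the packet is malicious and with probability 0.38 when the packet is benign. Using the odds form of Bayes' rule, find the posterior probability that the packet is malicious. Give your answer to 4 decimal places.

Prior odds = 0.148/(1−0.148) = 0.17371. In log-odds, ln(0.17371) = -1.7504.
Add log likelihood ratio: ln(1.6579) = 0.50555.
Posterior log-odds = -1.2448, so posterior odds = exp(-1.2448) = 0.28799. Converting, P(H|E) = 0.28799/1.2880 = 0.2236.

Posterior probability ≈ 0.2236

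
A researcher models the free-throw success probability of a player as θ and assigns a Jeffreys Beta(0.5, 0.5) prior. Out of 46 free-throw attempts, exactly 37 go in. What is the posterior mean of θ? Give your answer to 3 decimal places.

Posterior mean ≈ 0.798

The binomial likelihood is conjugate to the Beta prior: with 37 successes and 9 failures, the posterior is Beta(0.5+37, 0.5+9) = Beta(37.5, 9.5).
Posterior mean = α/(α+β) = 37.5/47 = 0.798.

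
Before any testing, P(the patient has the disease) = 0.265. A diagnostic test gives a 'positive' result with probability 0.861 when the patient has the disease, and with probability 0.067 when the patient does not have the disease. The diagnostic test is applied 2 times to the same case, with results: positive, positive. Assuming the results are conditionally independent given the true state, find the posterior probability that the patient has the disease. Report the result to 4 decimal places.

With H the event that the patient has the disease, the joint likelihood of the observed sequence is P(data|H) = 0.861·0.861 = 0.74132 and P(data|¬H) = 0.067·0.067 = 0.0044890.
Bayes: P(H|data) = 0.265·0.74132 / (0.265·0.74132 + 0.735·0.0044890) = 0.19645/0.19975 = 0.9835.

Posterior P(H) ≈ 0.9835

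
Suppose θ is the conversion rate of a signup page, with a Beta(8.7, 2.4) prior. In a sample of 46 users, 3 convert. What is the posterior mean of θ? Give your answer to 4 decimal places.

Posterior mean ≈ 0.2049

The binomial likelihood is conjugate to the Beta prior: with 3 successes and 43 failures, the posterior is Beta(8.7+3, 2.4+43) = Beta(11.7, 45.4).
Posterior mean = α/(α+β) = 11.7/57.1 = 0.2049.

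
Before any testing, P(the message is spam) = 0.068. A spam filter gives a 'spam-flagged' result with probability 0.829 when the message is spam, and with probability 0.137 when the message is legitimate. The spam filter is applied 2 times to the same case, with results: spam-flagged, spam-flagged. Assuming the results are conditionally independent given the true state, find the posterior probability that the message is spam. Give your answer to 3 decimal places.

Posterior P(H) ≈ 0.728

Let H be the event that the message is spam; start with P(H) = 0.068. P('spam-flagged'|H) = 0.829, P('spam-flagged'|¬H) = 0.137.
Update on result 1 ('spam-flagged'): P(H) ← 0.829·0.0680 / (0.829·0.0680 + 0.137·0.9320) = 0.056372/0.18406 = 0.3063.
Update on result 2 ('spam-flagged'): P(H) ← 0.829·0.3063 / (0.829·0.3063 + 0.137·0.6937) = 0.25390/0.34894 = 0.7276.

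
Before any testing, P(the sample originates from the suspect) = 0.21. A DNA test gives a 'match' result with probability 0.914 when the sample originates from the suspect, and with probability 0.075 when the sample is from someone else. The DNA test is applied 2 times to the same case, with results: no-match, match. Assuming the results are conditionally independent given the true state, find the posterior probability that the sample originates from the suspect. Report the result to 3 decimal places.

Posterior P(H) ≈ 0.231

Let H be the event that the sample originates from the suspect; start with P(H) = 0.21. P('match'|H) = 0.914, P('match'|¬H) = 0.075.
Update on result 1 ('no-match'): P(H) ← 0.086·0.2100 / (0.086·0.2100 + 0.925·0.7900) = 0.018060/0.74881 = 0.0241.
Update on result 2 ('match'): P(H) ← 0.914·0.0241 / (0.914·0.0241 + 0.075·0.9759) = 0.022044/0.095235 = 0.2315.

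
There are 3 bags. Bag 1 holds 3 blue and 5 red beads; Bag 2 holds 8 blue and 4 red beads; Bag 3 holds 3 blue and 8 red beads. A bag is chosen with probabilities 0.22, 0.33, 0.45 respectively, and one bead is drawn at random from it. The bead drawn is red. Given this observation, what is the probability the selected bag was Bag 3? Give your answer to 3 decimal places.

P(red|Bag 1) = 0.625; P(red|Bag 2) = 0.3333; P(red|Bag 3) = 0.7273.
Prior × likelihood for each source: 0.22·0.625=0.1375, 0.33·0.3333=0.1100, 0.45·0.7273=0.3273. Summing gives P(red) = 0.57477.
P(Bag 3 | red) = 0.3273 / 0.57477 = 0.569.

Posterior probability ≈ 0.569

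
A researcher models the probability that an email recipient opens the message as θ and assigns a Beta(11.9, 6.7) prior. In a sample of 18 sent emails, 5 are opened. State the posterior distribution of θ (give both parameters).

Posterior: Beta(16.9, 19.7)

Observing 5 successes and 13 failures updates Beta(11.9, 6.7) by adding the success and failure counts to the two shape parameters: α = 11.9+5 = 16.9, β = 6.7+13 = 19.7.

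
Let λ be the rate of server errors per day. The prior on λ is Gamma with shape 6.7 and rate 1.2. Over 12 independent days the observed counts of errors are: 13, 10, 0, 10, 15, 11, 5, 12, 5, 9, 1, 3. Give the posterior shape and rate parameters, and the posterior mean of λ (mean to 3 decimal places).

Total count ∑xᵢ = 94 over n = 12 days.
Gamma is conjugate to the Poisson likelihood: posterior is Gamma(shape = 6.7+94 = 100.7, rate = 1.2+12 = 13.2).
Posterior mean = shape/rate = 100.7/13.2 = 7.629.

Posterior: Gamma(shape=100.7, rate=13.2); mean ≈ 7.629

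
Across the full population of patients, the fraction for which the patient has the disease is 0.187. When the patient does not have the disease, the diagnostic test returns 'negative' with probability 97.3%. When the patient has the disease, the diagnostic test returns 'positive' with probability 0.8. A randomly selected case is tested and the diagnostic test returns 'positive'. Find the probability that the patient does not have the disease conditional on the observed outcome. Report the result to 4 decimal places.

Let H be the event that the patient has the disease. P(H) = 0.187, so P(¬H) = 0.813. With E the 'positive' result, P(E|H) = 0.8 and P(E|¬H) = 0.027.
P(E) = 0.8·0.187 + 0.027·0.813 = 0.14960 + 0.021951 = 0.17155.
By Bayes' theorem, P(H|E) = 0.14960 / 0.17155 = 0.8720. Hence P(¬H|E) = 1 − 0.8720 = 0.1280.

P(¬H | E) ≈ 0.1280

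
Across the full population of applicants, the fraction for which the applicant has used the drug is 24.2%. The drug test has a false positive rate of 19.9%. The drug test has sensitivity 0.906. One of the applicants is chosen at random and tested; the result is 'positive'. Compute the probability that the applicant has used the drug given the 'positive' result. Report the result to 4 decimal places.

Let H be the event that the applicant has used the drug. P(H) = 0.242, so P(¬H) = 0.758. With E the 'positive' result, P(E|H) = 0.906 and P(E|¬H) = 0.199.
P(E) = 0.906·0.242 + 0.199·0.758 = 0.21925 + 0.15084 = 0.37009.
By Bayes' theorem, P(H|E) = 0.21925 / 0.37009 = 0.5924.

P(H | E) ≈ 0.5924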